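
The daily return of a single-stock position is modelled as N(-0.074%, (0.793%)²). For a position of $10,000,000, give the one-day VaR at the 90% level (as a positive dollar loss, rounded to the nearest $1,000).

At 90% one-sided, z = 1.282.
VaR = −μ + z·σ = −(-0.074%) + 1.282 × 0.793% = 1.091%.
On $10,000,000: 0.01091 × $10,000,000 = $109,100.

$109,000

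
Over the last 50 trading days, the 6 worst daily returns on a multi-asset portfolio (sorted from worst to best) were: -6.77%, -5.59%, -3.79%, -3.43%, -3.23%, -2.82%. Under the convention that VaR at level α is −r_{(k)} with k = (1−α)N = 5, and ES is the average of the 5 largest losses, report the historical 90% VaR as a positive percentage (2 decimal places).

3.23%

k = 5; the 5th lowest return is -3.23%, so VaR = 3.23%.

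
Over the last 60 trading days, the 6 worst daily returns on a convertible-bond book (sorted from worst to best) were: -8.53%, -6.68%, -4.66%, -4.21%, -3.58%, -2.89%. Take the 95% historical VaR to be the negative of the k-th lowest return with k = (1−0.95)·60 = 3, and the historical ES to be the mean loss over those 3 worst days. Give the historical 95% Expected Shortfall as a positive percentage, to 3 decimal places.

6.623%

The 3 worst returns sum to -19.87%.
ES = −(-19.87%) / 3 = 6.6233…% ≈ 6.623%.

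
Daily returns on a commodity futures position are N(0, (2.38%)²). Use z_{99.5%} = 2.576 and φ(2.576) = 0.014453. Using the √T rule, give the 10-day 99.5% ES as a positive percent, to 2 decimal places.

21.76%

σ_{10d} = 2.38% × √10 = 7.526%.
ES multiplier = φ(z)/(1−α) = 0.014453/0.005 = 2.891.
ES = 7.526% × 2.891 = 21.758%.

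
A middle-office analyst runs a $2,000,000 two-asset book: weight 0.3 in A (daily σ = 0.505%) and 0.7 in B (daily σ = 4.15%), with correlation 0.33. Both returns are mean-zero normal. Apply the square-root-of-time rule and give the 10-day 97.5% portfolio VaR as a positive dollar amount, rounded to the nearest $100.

σ_p = √(0.3²·0.505² + 0.7²·4.15² + 2·0.33·0.3·0.7·0.505·4.15) = 2.958%.
σ_{10d} = 2.958% × √10 = 9.354%.
z(97.5%) = 1.960.
VaR = 1.960 × 9.354% = 18.334%; on $2,000,000 that is $366,680.

$366,700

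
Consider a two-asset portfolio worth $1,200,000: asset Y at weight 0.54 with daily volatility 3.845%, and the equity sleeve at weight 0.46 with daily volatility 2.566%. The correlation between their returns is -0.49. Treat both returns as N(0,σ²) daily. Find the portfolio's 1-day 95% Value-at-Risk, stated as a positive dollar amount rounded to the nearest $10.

σ_p² = 0.54²·3.845² + 0.46²·2.566² + 2·-0.49·0.54·0.46·3.845·2.566 = 3.3025 (%²).
σ_p = √3.3025 = 1.817%.
At 95%, z = 1.645.
VaR = 1.645 × 1.817% = 2.989%; on $1,200,000 that is $35,868.

$35,870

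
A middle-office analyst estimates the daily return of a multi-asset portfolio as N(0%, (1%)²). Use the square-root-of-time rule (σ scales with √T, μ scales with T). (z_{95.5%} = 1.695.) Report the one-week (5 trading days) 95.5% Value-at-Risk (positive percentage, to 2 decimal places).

σ_{5d} = 1% × √5 = 2.236%.
VaR = 1.695 × 2.236% = 3.790%.

3.79%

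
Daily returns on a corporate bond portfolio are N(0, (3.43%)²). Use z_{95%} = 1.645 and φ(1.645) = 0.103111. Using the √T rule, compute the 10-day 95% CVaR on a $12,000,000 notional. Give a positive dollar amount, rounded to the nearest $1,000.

$2,684,000

σ_{10d} = 3.43% × √10 = 10.847%.
ES multiplier = φ(z)/(1−α) = 0.103111/0.05 = 2.062.
ES = 10.847% × 2.062 = 22.367%; on $12,000,000: $2,684,040.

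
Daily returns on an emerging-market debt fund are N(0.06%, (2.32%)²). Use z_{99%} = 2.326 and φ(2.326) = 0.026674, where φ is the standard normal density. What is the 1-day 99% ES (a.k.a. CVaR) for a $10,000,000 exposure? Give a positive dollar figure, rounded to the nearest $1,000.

Tail multiplier: φ(z)/(1−α) = 0.026674 / 0.01 = 2.667.
ES = −(0.06%) + 2.32% × 2.667 = 6.127%.
On $10,000,000: 0.06127 × $10,000,000 = $612,700.

$613,000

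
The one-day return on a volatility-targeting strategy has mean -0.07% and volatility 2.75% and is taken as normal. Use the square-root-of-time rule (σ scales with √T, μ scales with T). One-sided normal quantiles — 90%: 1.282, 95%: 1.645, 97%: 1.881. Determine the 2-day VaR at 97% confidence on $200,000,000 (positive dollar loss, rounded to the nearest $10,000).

σ_{2d} = 2.75% × √2 = 3.889%; μ_{2d} = 2 × -0.07% = -0.140%.
VaR = −(-0.140%) + 1.881 × 3.889% = 7.455%.
On $200,000,000: 0.07455 × $200,000,000 = $14,910,000.

$14,910,000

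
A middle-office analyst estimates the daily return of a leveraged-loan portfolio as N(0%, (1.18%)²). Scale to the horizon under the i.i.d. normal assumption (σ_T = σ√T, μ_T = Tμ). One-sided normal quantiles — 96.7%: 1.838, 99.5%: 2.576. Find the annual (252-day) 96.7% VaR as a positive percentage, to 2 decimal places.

34.43%

σ_{252d} = 1.18% × √252 = 18.732%.
VaR = 1.838 × 18.732% = 34.429%.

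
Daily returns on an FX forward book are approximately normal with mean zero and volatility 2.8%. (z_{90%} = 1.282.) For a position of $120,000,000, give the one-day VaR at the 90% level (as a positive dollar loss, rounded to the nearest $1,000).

$4,308,000

VaR = z·σ = 1.282 × 2.8% = 3.590%.
On $120,000,000: 0.03590 × $120,000,000 = $4,308,000.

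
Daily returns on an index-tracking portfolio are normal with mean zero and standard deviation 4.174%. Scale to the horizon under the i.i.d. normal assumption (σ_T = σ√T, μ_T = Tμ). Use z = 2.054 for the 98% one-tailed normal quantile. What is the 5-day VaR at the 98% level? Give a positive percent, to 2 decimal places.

σ_{5d} = 4.174% × √5 = 9.333%.
VaR = 2.054 × 9.333% = 19.170%.

19.17%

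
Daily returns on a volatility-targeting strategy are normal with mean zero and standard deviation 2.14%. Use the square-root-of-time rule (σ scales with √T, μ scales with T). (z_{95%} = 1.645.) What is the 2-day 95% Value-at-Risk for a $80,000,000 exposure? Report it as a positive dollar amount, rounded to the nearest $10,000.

σ_{2d} = 2.14% × √2 = 3.026%.
VaR = 1.645 × 3.026% = 4.978%.
On $80,000,000: 0.04978 × $80,000,000 = $3,982,400.

$3,980,000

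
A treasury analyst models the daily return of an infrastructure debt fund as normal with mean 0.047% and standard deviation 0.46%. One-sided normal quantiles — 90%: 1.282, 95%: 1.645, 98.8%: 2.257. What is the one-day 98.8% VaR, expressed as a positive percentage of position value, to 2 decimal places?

VaR = −μ + z·σ = −(0.047%) + 2.257 × 0.46% = 0.991%.

0.99%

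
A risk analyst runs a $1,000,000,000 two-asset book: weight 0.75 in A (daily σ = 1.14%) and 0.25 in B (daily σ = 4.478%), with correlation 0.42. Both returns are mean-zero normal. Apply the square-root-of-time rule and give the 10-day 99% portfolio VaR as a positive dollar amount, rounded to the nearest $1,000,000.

$123,000,000

σ_p = √(0.75²·1.14² + 0.25²·4.478² + 2·0.42·0.75·0.25·1.14·4.478) = 1.670%.
σ_{10d} = 1.670% × √10 = 5.281%.
z(99%) = 2.326.
VaR = 2.326 × 5.281% = 12.284%; on $1,000,000,000 that is $122,840,000.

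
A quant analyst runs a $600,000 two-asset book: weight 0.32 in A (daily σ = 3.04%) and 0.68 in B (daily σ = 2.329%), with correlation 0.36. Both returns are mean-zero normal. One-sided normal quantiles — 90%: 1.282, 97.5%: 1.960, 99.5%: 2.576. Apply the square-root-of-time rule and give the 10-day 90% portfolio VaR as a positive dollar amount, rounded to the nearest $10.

σ_p = √(0.32²·3.04² + 0.68²·2.329² + 2·0.36·0.32·0.68·3.04·2.329) = 2.136%.
σ_{10d} = 2.136% × √10 = 6.755%.
VaR = 1.282 × 6.755% = 8.660%; on $600,000 that is $51,960.

$51,960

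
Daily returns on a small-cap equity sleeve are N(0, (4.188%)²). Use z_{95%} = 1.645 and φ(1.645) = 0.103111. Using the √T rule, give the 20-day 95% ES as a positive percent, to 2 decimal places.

σ_{20d} = 4.188% × √20 = 18.729%.
ES multiplier = φ(z)/(1−α) = 0.103111/0.05 = 2.062.
ES = 18.729% × 2.062 = 38.619%.

38.62%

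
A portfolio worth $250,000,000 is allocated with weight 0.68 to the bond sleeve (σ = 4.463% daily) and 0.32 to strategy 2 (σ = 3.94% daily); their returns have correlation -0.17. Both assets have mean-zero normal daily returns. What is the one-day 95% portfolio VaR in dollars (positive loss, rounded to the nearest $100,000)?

σ_p² = 0.68²·4.463² + 0.32²·3.94² + 2·-0.17·0.68·0.32·4.463·3.94 = 9.4989 (%²).
σ_p = √9.4989 = 3.082%.
At 95%, z = 1.645.
VaR = 1.645 × 3.082% = 5.070%; on $250,000,000 that is $12,675,000.

$12,700,000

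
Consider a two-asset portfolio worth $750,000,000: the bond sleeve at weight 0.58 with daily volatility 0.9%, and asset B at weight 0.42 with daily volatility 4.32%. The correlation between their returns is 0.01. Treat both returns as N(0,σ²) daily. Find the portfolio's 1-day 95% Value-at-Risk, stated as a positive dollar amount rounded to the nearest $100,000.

σ_p² = 0.58²·0.9² + 0.42²·4.32² + 2·0.01·0.58·0.42·0.9·4.32 = 3.5835 (%²).
σ_p = √3.5835 = 1.893%.
At 95%, z = 1.645.
VaR = 1.645 × 1.893% = 3.114%; on $750,000,000 that is $23,355,000.

$23,400,000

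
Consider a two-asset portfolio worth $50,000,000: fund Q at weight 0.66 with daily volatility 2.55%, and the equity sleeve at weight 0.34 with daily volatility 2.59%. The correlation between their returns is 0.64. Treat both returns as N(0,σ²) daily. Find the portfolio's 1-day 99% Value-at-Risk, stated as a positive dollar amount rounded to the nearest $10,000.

$2,730,000

σ_p² = 0.66²·2.55² + 0.34²·2.59² + 2·0.64·0.66·0.34·2.55·2.59 = 5.5050 (%²).
σ_p = √5.5050 = 2.346%.
At 99%, z = 2.326.
VaR = 2.326 × 2.346% = 5.457%; on $50,000,000 that is $2,728,500.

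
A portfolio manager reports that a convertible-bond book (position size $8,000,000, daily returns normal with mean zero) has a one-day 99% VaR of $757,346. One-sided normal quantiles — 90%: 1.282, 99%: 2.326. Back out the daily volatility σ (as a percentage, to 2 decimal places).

4.07%

VaR as a fraction: $757,346 / $8,000,000 = 9.467%.
σ = VaR / z = 9.467% / 2.326 = 4.070%.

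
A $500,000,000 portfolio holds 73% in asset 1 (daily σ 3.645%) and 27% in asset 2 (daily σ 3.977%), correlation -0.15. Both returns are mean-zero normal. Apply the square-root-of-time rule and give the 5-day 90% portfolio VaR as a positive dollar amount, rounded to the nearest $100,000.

$38,900,000

σ_p = √(0.73²·3.645² + 0.27²·3.977² + 2·-0.15·0.73·0.27·3.645·3.977) = 2.716%.
σ_{5d} = 2.716% × √5 = 6.073%.
z(90%) = 1.282.
VaR = 1.282 × 6.073% = 7.786%; on $500,000,000 that is $38,930,000.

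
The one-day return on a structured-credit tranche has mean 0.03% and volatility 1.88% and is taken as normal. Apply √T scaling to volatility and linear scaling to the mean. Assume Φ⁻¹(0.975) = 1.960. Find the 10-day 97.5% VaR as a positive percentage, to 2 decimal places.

11.35%

σ_{10d} = 1.88% × √10 = 5.945%; μ_{10d} = 10 × 0.03% = 0.300%.
VaR = −(0.300%) + 1.960 × 5.945% = 11.352%.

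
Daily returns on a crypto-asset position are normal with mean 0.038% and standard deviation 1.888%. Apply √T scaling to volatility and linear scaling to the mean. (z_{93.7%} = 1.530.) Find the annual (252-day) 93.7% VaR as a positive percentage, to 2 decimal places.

36.28%

σ_{252d} = 1.888% × √252 = 29.971%; μ_{252d} = 252 × 0.038% = 9.576%.
VaR = −(9.576%) + 1.530 × 29.971% = 36.280%.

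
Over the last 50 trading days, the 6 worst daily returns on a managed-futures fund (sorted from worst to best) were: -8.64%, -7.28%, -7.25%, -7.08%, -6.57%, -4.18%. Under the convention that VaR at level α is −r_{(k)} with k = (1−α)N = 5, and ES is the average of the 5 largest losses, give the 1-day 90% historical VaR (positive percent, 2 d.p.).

6.57%

k = 5; the 5th lowest return is -6.57%, so VaR = 6.57%.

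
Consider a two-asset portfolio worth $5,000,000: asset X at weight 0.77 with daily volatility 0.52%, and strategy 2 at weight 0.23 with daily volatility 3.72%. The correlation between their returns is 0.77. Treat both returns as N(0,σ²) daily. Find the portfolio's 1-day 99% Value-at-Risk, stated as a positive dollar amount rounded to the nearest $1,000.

σ_p² = 0.77²·0.52² + 0.23²·3.72² + 2·0.77·0.77·0.23·0.52·3.72 = 1.4199 (%²).
σ_p = √1.4199 = 1.192%.
At 99%, z = 2.326.
VaR = 2.326 × 1.192% = 2.773%; on $5,000,000 that is $138,650.

$139,000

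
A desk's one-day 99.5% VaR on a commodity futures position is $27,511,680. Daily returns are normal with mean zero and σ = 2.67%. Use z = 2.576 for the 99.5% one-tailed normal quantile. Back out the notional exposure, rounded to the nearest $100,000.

VaR as a fraction of value: z·σ = 2.576 × 2.67% = 6.87792%.
Position = $27,511,680 / 0.0687792 = $400,000,000.

$400,000,000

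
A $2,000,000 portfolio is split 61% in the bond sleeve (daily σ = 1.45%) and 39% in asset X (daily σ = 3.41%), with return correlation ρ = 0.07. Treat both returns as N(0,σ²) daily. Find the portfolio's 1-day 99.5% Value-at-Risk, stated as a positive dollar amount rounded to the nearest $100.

σ_p² = 0.61²·1.45² + 0.39²·3.41² + 2·0.07·0.61·0.39·1.45·3.41 = 2.7157 (%²).
σ_p = √2.7157 = 1.648%.
At 99.5%, z = 2.576.
VaR = 2.576 × 1.648% = 4.245%; on $2,000,000 that is $84,900.

$84,900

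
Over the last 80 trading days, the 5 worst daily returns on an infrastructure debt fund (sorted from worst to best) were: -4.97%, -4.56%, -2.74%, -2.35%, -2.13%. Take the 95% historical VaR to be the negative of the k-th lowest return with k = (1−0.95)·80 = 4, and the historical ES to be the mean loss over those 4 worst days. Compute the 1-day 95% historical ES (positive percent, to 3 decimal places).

3.655%

The 4 worst returns sum to -14.62%.
ES = −(-14.62%) / 4 = 3.655%.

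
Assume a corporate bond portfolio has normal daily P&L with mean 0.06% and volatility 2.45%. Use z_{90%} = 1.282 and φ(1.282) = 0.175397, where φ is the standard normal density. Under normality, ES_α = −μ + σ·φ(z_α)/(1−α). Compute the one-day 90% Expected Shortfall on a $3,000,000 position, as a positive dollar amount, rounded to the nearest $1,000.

Tail multiplier: φ(z)/(1−α) = 0.175397 / 0.1 = 1.754.
ES = −(0.06%) + 2.45% × 1.754 = 4.237%.
On $3,000,000: 0.04237 × $3,000,000 = $127,110.

$127,000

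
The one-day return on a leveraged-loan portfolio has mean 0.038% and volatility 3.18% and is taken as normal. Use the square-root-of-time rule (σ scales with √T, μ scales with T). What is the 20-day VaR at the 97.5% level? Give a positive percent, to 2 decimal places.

27.11%

At 97.5%, z = 1.960.
σ_{20d} = 3.18% × √20 = 14.221%; μ_{20d} = 20 × 0.038% = 0.760%.
VaR = −(0.760%) + 1.960 × 14.221% = 27.113%.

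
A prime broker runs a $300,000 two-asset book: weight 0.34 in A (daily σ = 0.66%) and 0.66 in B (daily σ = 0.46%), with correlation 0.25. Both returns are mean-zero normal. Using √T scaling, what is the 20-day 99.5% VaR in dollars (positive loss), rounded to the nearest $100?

σ_p = √(0.34²·0.66² + 0.66²·0.46² + 2·0.25·0.34·0.66·0.66·0.46) = 0.420%.
σ_{20d} = 0.420% × √20 = 1.878%.
z(99.5%) = 2.576.
VaR = 2.576 × 1.878% = 4.838%; on $300,000 that is $14,514.

$14,500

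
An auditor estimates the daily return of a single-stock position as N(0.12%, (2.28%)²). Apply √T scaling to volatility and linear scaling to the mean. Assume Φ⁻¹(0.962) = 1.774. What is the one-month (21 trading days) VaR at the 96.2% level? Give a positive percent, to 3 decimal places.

16.015%

σ_{21d} = 2.28% × √21 = 10.448%; μ_{21d} = 21 × 0.12% = 2.520%.
VaR = −(2.520%) + 1.774 × 10.448% = 16.015%.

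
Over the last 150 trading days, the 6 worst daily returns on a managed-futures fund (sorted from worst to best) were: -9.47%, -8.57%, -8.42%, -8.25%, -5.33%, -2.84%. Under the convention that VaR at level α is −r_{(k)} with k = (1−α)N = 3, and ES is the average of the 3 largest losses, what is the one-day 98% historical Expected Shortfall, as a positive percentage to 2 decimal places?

8.82%

The 3 worst returns sum to -26.46%.
ES = −(-26.46%) / 3 = 8.82%.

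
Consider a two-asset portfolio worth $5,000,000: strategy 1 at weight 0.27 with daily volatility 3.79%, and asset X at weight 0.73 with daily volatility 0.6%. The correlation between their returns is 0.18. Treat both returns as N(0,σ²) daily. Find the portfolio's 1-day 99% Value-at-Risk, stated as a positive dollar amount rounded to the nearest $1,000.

σ_p² = 0.27²·3.79² + 0.73²·0.6² + 2·0.18·0.27·0.73·3.79·0.6 = 1.4003 (%²).
σ_p = √1.4003 = 1.183%.
At 99%, z = 2.326.
VaR = 2.326 × 1.183% = 2.752%; on $5,000,000 that is $137,600.

$138,000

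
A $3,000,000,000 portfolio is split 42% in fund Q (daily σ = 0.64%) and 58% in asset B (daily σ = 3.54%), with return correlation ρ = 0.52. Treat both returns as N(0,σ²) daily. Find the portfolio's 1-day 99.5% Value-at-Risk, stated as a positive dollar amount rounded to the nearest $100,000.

$170,400,000

σ_p² = 0.42²·0.64² + 0.58²·3.54² + 2·0.52·0.42·0.58·0.64·3.54 = 4.8619 (%²).
σ_p = √4.8619 = 2.205%.
At 99.5%, z = 2.576.
VaR = 2.576 × 2.205% = 5.680%; on $3,000,000,000 that is $170,400,000.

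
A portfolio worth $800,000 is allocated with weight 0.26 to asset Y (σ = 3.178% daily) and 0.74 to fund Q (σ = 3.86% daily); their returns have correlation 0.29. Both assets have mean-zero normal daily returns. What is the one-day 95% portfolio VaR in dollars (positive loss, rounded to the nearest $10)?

σ_p² = 0.26²·3.178² + 0.74²·3.86² + 2·0.29·0.26·0.74·3.178·3.86 = 10.2107 (%²).
σ_p = √10.2107 = 3.195%.
At 95%, z = 1.645.
VaR = 1.645 × 3.195% = 5.256%; on $800,000 that is $42,048.

$42,050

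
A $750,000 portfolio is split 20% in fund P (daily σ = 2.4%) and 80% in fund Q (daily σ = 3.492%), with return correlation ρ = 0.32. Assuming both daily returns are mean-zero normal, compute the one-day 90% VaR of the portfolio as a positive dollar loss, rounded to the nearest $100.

σ_p² = 0.2²·2.4² + 0.8²·3.492² + 2·0.32·0.2·0.8·2.4·3.492 = 8.8928 (%²).
σ_p = √8.8928 = 2.982%.
At 90%, z = 1.282.
VaR = 1.282 × 2.982% = 3.823%; on $750,000 that is $28,672.

$28,700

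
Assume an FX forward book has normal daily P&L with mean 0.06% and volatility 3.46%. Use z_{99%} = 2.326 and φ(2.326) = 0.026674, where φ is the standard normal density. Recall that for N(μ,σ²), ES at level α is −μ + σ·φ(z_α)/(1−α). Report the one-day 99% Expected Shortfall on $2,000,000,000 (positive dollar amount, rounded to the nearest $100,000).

$183,400,000

Tail multiplier: φ(z)/(1−α) = 0.026674 / 0.01 = 2.667.
ES = −(0.06%) + 3.46% × 2.667 = 9.168%.
On $2,000,000,000: 0.09168 × $2,000,000,000 = $183,360,000.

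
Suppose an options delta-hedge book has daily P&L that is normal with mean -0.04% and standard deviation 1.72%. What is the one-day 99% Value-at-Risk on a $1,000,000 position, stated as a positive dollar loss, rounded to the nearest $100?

At 99% one-sided, z = 2.326.
VaR = −μ + z·σ = −(-0.04%) + 2.326 × 1.72% = 4.041%.
On $1,000,000: 0.04041 × $1,000,000 = $40,410.

$40,400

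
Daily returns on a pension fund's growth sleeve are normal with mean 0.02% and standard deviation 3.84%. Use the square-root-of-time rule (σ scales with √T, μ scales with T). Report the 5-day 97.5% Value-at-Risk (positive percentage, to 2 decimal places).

16.73%

At 97.5%, z = 1.960.
σ_{5d} = 3.84% × √5 = 8.587%; μ_{5d} = 5 × 0.02% = 0.100%.
VaR = −(0.100%) + 1.960 × 8.587% = 16.731%.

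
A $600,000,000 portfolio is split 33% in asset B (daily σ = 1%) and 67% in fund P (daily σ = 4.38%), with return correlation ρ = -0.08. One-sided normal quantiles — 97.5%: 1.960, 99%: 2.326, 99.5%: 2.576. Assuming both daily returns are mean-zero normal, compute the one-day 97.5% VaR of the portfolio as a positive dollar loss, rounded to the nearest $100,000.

$34,400,000

σ_p² = 0.33²·1² + 0.67²·4.38² + 2·-0.08·0.33·0.67·1·4.38 = 8.5658 (%²).
σ_p = √8.5658 = 2.927%.
VaR = 1.960 × 2.927% = 5.737%; on $600,000,000 that is $34,422,000.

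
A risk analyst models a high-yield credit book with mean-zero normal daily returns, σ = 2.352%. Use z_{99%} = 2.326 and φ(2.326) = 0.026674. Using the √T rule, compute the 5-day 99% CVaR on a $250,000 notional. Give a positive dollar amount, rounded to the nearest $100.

σ_{5d} = 2.352% × √5 = 5.259%.
ES multiplier = φ(z)/(1−α) = 0.026674/0.01 = 2.667.
ES = 5.259% × 2.667 = 14.026%; on $250,000: $35,065.

$35,100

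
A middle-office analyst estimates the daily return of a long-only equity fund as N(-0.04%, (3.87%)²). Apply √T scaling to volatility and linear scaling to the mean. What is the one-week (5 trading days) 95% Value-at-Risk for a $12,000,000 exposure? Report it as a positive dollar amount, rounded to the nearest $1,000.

At 95%, z = 1.645.
σ_{5d} = 3.87% × √5 = 8.654%; μ_{5d} = 5 × -0.04% = -0.200%.
VaR = −(-0.200%) + 1.645 × 8.654% = 14.436%.
On $12,000,000: 0.14436 × $12,000,000 = $1,732,320.

$1,732,000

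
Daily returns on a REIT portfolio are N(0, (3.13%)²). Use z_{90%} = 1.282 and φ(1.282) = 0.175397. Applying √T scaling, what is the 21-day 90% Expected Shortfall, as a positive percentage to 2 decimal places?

25.16%

σ_{21d} = 3.13% × √21 = 14.343%.
ES multiplier = φ(z)/(1−α) = 0.175397/0.1 = 1.754.
ES = 14.343% × 1.754 = 25.158%.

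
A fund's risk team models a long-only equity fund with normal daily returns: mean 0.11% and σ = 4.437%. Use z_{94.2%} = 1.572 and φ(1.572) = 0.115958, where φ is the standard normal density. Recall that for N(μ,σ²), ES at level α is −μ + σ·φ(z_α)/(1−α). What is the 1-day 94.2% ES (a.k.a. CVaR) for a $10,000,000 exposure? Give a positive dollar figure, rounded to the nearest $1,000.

Tail multiplier: φ(z)/(1−α) = 0.115958 / 0.058 = 1.999.
ES = −(0.11%) + 4.437% × 1.999 = 8.760%.
On $10,000,000: 0.08760 × $10,000,000 = $876,000.

$876,000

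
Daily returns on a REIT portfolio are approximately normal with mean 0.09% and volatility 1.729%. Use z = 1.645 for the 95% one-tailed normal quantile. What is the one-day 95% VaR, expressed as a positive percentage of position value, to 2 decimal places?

VaR = −μ + z·σ = −(0.09%) + 1.645 × 1.729% = 2.754%.

2.75%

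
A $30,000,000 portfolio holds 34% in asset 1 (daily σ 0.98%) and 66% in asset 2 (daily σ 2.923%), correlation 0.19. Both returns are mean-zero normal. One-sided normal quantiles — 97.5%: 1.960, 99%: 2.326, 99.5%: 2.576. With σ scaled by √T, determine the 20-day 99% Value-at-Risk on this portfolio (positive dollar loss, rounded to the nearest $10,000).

$6,300,000

σ_p = √(0.34²·0.98² + 0.66²·2.923² + 2·0.19·0.34·0.66·0.98·2.923) = 2.019%.
σ_{20d} = 2.019% × √20 = 9.029%.
VaR = 2.326 × 9.029% = 21.001%; on $30,000,000 that is $6,300,300.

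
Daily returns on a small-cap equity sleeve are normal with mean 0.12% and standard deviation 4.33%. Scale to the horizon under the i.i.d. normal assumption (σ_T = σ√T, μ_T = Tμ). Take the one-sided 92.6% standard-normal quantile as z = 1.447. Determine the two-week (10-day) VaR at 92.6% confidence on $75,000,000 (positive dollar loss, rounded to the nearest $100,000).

$14,000,000

σ_{10d} = 4.33% × √10 = 13.693%; μ_{10d} = 10 × 0.12% = 1.200%.
VaR = −(1.200%) + 1.447 × 13.693% = 18.614%.
On $75,000,000: 0.18614 × $75,000,000 = $13,960,500.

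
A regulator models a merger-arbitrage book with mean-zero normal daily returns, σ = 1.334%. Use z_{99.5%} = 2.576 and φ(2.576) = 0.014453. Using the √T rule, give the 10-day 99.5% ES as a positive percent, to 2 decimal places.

σ_{10d} = 1.334% × √10 = 4.218%.
ES multiplier = φ(z)/(1−α) = 0.014453/0.005 = 2.891.
ES = 4.218% × 2.891 = 12.194%.

12.19%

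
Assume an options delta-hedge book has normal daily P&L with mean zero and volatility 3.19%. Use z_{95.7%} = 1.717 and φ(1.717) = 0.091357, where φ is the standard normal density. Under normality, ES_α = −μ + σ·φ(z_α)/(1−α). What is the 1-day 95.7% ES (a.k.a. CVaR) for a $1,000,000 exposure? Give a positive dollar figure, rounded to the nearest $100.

Tail multiplier: φ(z)/(1−α) = 0.091357 / 0.043 = 2.125.
ES = 3.19% × 2.125 = 6.779%.
On $1,000,000: 0.06779 × $1,000,000 = $67,790.

$67,800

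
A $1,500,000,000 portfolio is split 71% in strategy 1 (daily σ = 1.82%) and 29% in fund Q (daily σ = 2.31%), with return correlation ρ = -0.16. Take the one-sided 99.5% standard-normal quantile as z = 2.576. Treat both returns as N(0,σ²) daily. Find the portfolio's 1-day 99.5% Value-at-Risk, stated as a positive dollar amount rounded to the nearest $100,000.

$52,400,000

σ_p² = 0.71²·1.82² + 0.29²·2.31² + 2·-0.16·0.71·0.29·1.82·2.31 = 1.8415 (%²).
σ_p = √1.8415 = 1.357%.
VaR = 2.576 × 1.357% = 3.496%; on $1,500,000,000 that is $52,440,000.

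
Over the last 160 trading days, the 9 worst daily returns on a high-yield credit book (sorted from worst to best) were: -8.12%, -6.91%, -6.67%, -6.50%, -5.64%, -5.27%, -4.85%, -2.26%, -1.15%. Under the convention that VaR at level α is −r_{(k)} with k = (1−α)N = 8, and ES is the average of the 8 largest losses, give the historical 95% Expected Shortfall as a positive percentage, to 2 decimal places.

5.78%

The 8 worst returns sum to -46.22%.
ES = −(-46.22%) / 8 = 5.7775% ≈ 5.78%.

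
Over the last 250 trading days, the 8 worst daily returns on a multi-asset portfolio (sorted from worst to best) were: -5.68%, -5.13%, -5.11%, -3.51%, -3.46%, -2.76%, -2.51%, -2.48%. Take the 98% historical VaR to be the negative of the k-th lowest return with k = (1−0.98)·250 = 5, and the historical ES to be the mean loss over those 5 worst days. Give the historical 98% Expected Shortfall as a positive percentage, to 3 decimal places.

4.578%

The 5 worst returns sum to -22.89%.
ES = −(-22.89%) / 5 = 4.578%.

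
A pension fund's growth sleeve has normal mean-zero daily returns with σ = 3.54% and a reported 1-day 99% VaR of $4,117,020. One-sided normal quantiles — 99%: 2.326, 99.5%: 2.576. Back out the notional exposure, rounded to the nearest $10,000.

$50,000,000

VaR as a fraction of value: z·σ = 2.326 × 3.54% = 8.23404%.
Position = $4,117,020 / 0.0823404 = $50,000,000.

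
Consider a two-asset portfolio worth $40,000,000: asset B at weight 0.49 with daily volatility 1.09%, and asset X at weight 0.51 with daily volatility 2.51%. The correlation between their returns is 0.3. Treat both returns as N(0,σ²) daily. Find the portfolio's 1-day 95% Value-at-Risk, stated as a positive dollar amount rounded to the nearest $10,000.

σ_p² = 0.49²·1.09² + 0.51²·2.51² + 2·0.3·0.49·0.51·1.09·2.51 = 2.3341 (%²).
σ_p = √2.3341 = 1.528%.
At 95%, z = 1.645.
VaR = 1.645 × 1.528% = 2.514%; on $40,000,000 that is $1,005,600.

$1,010,000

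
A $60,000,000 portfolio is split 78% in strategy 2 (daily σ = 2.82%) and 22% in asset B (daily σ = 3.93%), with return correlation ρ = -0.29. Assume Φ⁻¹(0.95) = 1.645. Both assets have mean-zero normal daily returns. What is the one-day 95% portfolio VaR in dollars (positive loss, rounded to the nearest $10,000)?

$2,090,000

σ_p² = 0.78²·2.82² + 0.22²·3.93² + 2·-0.29·0.78·0.22·2.82·3.93 = 4.4827 (%²).
σ_p = √4.4827 = 2.117%.
VaR = 1.645 × 2.117% = 3.482%; on $60,000,000 that is $2,089,200.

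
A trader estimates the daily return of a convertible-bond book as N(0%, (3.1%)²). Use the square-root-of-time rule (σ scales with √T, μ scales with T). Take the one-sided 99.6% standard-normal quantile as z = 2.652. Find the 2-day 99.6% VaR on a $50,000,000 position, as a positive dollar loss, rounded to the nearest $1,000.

$5,813,000

σ_{2d} = 3.1% × √2 = 4.384%.
VaR = 2.652 × 4.384% = 11.626%.
On $50,000,000: 0.11626 × $50,000,000 = $5,813,000.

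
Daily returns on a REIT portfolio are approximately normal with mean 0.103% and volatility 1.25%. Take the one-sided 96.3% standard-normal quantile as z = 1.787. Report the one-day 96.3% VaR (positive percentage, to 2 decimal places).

2.13%

VaR = −μ + z·σ = −(0.103%) + 1.787 × 1.25% = 2.131%.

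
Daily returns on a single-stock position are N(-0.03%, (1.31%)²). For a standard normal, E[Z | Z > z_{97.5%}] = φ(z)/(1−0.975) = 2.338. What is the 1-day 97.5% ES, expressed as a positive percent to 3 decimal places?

ES = −(-0.03%) + 1.31% × 2.338 = 3.093%.

3.093%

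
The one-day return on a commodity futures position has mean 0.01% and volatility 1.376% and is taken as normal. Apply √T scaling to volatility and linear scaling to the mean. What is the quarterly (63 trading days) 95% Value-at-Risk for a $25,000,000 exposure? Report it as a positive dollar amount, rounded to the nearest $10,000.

At 95%, z = 1.645.
σ_{63d} = 1.376% × √63 = 10.922%; μ_{63d} = 63 × 0.01% = 0.630%.
VaR = −(0.630%) + 1.645 × 10.922% = 17.337%.
On $25,000,000: 0.17337 × $25,000,000 = $4,334,250.

$4,330,000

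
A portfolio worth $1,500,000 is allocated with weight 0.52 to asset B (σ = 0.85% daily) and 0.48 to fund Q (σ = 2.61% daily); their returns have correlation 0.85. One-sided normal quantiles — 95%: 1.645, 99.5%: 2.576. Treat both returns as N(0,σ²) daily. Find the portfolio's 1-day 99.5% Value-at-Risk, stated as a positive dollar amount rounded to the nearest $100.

σ_p² = 0.52²·0.85² + 0.48²·2.61² + 2·0.85·0.52·0.48·0.85·2.61 = 2.7062 (%²).
σ_p = √2.7062 = 1.645%.
VaR = 2.576 × 1.645% = 4.238%; on $1,500,000 that is $63,570.

$63,600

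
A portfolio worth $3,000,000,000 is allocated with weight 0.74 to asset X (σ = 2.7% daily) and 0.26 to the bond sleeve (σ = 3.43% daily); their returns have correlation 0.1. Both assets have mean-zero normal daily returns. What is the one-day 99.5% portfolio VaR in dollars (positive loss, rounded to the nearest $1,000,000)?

σ_p² = 0.74²·2.7² + 0.26²·3.43² + 2·0.1·0.74·0.26·2.7·3.43 = 5.1437 (%²).
σ_p = √5.1437 = 2.268%.
At 99.5%, z = 2.576.
VaR = 2.576 × 2.268% = 5.842%; on $3,000,000,000 that is $175,260,000.

$175,000,000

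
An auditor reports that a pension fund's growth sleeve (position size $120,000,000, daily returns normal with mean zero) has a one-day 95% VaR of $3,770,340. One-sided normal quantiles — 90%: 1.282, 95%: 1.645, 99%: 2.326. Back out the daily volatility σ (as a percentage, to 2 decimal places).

VaR as a fraction: $3,770,340 / $120,000,000 = 3.142%.
σ = VaR / z = 3.142% / 1.645 = 1.910%.

1.91%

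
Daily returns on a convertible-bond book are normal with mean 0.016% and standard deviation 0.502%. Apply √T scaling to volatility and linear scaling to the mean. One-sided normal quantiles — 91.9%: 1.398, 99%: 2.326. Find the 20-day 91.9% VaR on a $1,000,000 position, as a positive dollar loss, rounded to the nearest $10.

σ_{20d} = 0.502% × √20 = 2.245%; μ_{20d} = 20 × 0.016% = 0.320%.
VaR = −(0.320%) + 1.398 × 2.245% = 2.819%.
On $1,000,000: 0.02819 × $1,000,000 = $28,190.

$28,190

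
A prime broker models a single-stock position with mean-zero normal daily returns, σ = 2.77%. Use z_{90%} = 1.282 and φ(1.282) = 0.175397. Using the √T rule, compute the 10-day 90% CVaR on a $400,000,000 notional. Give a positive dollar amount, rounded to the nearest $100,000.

$61,500,000

σ_{10d} = 2.77% × √10 = 8.760%.
ES multiplier = φ(z)/(1−α) = 0.175397/0.1 = 1.754.
ES = 8.760% × 1.754 = 15.365%; on $400,000,000: $61,460,000.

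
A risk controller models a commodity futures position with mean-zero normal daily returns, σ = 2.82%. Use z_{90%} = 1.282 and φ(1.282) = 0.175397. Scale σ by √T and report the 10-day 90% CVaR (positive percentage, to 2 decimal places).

σ_{10d} = 2.82% × √10 = 8.918%.
ES multiplier = φ(z)/(1−α) = 0.175397/0.1 = 1.754.
ES = 8.918% × 1.754 = 15.642%.

15.64%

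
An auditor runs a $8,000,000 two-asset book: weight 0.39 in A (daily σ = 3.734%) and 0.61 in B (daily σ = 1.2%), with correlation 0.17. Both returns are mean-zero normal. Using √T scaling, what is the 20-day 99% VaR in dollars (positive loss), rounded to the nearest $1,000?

$1,446,000

σ_p = √(0.39²·3.734² + 0.61²·1.2² + 2·0.17·0.39·0.61·3.734·1.2) = 1.738%.
σ_{20d} = 1.738% × √20 = 7.773%.
z(99%) = 2.326.
VaR = 2.326 × 7.773% = 18.080%; on $8,000,000 that is $1,446,400.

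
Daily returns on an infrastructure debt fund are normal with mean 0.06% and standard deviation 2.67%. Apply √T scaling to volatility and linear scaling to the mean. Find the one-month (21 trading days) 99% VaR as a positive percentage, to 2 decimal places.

27.20%

At 99%, z = 2.326.
σ_{21d} = 2.67% × √21 = 12.235%; μ_{21d} = 21 × 0.06% = 1.260%.
VaR = −(1.260%) + 2.326 × 12.235% = 27.199%.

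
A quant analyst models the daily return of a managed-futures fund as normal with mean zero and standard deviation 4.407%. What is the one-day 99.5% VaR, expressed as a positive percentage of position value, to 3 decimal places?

At 99.5% one-sided, z = 2.576.
VaR = z·σ = 2.576 × 4.407% = 11.352%.

11.352%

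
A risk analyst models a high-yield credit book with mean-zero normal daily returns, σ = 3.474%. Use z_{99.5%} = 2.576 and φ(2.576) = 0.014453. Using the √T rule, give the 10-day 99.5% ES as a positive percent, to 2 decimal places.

σ_{10d} = 3.474% × √10 = 10.986%.
ES multiplier = φ(z)/(1−α) = 0.014453/0.005 = 2.891.
ES = 10.986% × 2.891 = 31.761%.

31.76%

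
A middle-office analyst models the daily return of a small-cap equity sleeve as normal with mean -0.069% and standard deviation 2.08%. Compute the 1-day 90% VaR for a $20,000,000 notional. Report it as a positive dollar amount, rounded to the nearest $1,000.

$547,000

At 90% one-sided, z = 1.282.
VaR = −μ + z·σ = −(-0.069%) + 1.282 × 2.08% = 2.736%.
On $20,000,000: 0.02736 × $20,000,000 = $547,200.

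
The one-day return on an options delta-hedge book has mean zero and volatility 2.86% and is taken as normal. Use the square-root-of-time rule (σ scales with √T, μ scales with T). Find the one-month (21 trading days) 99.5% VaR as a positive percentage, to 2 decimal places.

At 99.5%, z = 2.576.
σ_{21d} = 2.86% × √21 = 13.106%.
VaR = 2.576 × 13.106% = 33.761%.

33.76%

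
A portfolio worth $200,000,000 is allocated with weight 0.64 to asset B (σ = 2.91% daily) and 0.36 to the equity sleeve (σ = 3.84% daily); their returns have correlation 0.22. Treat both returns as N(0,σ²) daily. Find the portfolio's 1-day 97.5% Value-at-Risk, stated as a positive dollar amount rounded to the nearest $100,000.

$10,000,000

σ_p² = 0.64²·2.91² + 0.36²·3.84² + 2·0.22·0.64·0.36·2.91·3.84 = 6.5124 (%²).
σ_p = √6.5124 = 2.552%.
At 97.5%, z = 1.960.
VaR = 1.960 × 2.552% = 5.002%; on $200,000,000 that is $10,004,000.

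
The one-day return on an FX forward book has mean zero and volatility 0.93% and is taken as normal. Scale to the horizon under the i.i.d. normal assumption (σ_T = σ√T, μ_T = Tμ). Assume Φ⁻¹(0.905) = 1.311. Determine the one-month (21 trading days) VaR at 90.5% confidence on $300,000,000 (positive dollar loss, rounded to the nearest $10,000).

σ_{21d} = 0.93% × √21 = 4.262%.
VaR = 1.311 × 4.262% = 5.587%.
On $300,000,000: 0.05587 × $300,000,000 = $16,761,000.

$16,760,000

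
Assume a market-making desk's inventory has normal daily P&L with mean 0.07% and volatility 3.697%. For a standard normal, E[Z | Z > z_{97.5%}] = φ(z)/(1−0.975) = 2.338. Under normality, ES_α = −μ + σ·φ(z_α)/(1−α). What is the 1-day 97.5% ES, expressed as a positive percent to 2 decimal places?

8.57%

ES = −(0.07%) + 3.697% × 2.338 = 8.574%.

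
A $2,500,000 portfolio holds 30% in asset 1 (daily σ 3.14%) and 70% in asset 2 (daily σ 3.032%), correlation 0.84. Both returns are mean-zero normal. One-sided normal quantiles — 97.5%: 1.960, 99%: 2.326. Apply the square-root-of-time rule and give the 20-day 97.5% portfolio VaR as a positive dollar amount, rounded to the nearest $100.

σ_p = √(0.3²·3.14² + 0.7²·3.032² + 2·0.84·0.3·0.7·3.14·3.032) = 2.958%.
σ_{20d} = 2.958% × √20 = 13.229%.
VaR = 1.960 × 13.229% = 25.929%; on $2,500,000 that is $648,225.

$648,200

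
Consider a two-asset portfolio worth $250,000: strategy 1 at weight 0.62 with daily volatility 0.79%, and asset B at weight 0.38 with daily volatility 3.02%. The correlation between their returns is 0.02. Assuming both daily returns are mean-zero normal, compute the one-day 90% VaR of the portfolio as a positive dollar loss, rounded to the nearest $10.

$4,030

σ_p² = 0.62²·0.79² + 0.38²·3.02² + 2·0.02·0.62·0.38·0.79·3.02 = 1.5794 (%²).
σ_p = √1.5794 = 1.257%.
At 90%, z = 1.282.
VaR = 1.282 × 1.257% = 1.611%; on $250,000 that is $4,028.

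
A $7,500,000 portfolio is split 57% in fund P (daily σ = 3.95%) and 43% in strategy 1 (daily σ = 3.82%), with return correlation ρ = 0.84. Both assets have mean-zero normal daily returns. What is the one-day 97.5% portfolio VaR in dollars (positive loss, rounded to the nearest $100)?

$549,600

σ_p² = 0.57²·3.95² + 0.43²·3.82² + 2·0.84·0.57·0.43·3.95·3.82 = 13.9806 (%²).
σ_p = √13.9806 = 3.739%.
At 97.5%, z = 1.960.
VaR = 1.960 × 3.739% = 7.328%; on $7,500,000 that is $549,600.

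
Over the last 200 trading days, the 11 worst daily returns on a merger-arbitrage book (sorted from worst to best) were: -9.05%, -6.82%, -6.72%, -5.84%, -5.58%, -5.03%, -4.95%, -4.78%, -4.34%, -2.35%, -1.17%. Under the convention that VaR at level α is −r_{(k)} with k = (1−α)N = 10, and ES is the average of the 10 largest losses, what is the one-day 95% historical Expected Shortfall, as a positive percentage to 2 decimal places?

5.55%

The 10 worst returns sum to -55.46%.
ES = −(-55.46%) / 10 = 5.546% ≈ 5.55%.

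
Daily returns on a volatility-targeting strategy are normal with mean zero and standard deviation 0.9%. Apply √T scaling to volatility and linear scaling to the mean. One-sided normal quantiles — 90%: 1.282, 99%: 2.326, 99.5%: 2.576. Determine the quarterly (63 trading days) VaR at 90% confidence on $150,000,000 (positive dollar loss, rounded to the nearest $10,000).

$13,740,000

σ_{63d} = 0.9% × √63 = 7.144%.
VaR = 1.282 × 7.144% = 9.159%.
On $150,000,000: 0.09159 × $150,000,000 = $13,738,500.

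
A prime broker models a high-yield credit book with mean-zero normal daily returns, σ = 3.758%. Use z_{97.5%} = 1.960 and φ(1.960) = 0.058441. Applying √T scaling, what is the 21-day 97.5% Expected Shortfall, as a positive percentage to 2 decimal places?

σ_{21d} = 3.758% × √21 = 17.221%.
ES multiplier = φ(z)/(1−α) = 0.058441/0.025 = 2.338.
ES = 17.221% × 2.338 = 40.263%.

40.26%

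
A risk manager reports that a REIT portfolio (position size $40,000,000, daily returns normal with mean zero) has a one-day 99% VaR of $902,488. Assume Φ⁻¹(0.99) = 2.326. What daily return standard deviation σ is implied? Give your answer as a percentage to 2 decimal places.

0.97%

VaR as a fraction: $902,488 / $40,000,000 = 2.256%.
σ = VaR / z = 2.256% / 2.326 = 0.970%.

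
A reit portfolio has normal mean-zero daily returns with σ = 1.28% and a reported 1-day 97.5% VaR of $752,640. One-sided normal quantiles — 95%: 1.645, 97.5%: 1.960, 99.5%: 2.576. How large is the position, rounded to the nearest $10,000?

$30,000,000

VaR as a fraction of value: z·σ = 1.960 × 1.28% = 2.5088%.
Position = $752,640 / 0.025088 = $30,000,000.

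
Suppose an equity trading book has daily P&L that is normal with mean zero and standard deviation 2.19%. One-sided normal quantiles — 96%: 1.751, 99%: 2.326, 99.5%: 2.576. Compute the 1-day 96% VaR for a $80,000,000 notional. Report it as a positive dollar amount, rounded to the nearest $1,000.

$3,068,000

VaR = z·σ = 1.751 × 2.19% = 3.835%.
On $80,000,000: 0.03835 × $80,000,000 = $3,068,000.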